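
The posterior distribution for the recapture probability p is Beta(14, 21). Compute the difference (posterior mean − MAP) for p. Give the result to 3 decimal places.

0.006

Mode = (14−1)/(14+21−2) = 13/33 = 0.394.
Mean = 14/(14+21) = 14/35 = 0.400.
Difference = 0.400 − 0.394 = 0.006.
The mean is pulled above the mode by the posterior's right skew.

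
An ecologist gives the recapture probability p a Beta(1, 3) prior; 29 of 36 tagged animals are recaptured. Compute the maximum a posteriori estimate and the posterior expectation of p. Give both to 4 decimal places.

Posterior: Beta(1+29, 3+7) = Beta(30, 10).
Mode = (30−1)/(30+10−2) = 29/38 = 0.7632.
Mean = 30/(30+10) = 30/40 = 0.7500.

p_MAP = 0.7632, E[p|data] = 0.7500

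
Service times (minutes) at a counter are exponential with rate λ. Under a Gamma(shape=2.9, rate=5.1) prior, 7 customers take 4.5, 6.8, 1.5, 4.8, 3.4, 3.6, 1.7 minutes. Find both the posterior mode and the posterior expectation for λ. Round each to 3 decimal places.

MAP = 0.283, posterior mean = 0.315

Σ times = 26.3. Posterior: Gamma(shape = 2.9+7 = 9.9, rate = 5.1+26.3 = 31.4).
Mode = (α−1)/β = 8.9/31.4 = 0.283.
Mean = α/β = 9.9/31.4 = 0.315.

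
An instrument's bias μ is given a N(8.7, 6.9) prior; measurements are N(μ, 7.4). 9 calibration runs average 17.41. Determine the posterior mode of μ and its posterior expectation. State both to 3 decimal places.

posterior mode = 16.483, posterior expectation = 16.483

Posterior for μ is Normal. Precision-weighted mean: (1/6.9·8.7 + 9/7.4·17.41) / (1/6.9 + 9/7.4) = 16.483.
A Normal posterior is symmetric, so mode = mean.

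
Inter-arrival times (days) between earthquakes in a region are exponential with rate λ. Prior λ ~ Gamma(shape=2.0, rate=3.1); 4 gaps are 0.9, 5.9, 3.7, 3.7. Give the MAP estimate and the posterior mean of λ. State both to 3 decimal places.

MAP: 0.289. Posterior mean: 0.347.

Σ times = 14.2. Posterior: Gamma(shape = 2.0+4 = 6.0, rate = 3.1+14.2 = 17.3).
Mode = (α−1)/β = 5.0/17.3 = 0.289.
Mean = α/β = 6.0/17.3 = 0.347.
Mean > mode: the posterior has a right tail.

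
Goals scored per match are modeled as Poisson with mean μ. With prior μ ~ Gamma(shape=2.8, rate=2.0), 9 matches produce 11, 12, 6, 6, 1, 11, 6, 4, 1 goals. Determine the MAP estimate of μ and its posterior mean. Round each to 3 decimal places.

MAP = 5.436, posterior mean = 5.527

Σ counts = 58. Posterior: Gamma(shape = 2.8+58 = 60.8, rate = 2.0+9 = 11.0).
Mode = (α−1)/β = 59.8/11.0 = 5.436.
Mean = α/β = 60.8/11.0 = 5.527.
Right-skewed posterior ⇒ mode < mean.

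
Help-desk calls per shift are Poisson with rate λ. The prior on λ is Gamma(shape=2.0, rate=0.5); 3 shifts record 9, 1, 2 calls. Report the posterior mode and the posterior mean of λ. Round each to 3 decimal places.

Σ counts = 12. Posterior: Gamma(shape = 2.0+12 = 14.0, rate = 0.5+3 = 3.5).
Mode = (α−1)/β = 13.0/3.5 = 3.714.
Mean = α/β = 14.0/3.5 = 4.000.
Right-skewed posterior ⇒ mode < mean.

posterior mode = 3.714, posterior mean = 4.000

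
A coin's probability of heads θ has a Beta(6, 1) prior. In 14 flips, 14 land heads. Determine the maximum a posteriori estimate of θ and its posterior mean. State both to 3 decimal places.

maximum a posteriori estimate = 1.000, posterior mean = 0.952

Posterior: Beta(6+14, 1+0) = Beta(20, 1).
Since β = 1 ≤ 1 and α > 1, the Beta density is monotone increasing on [0,1]; the mode is at 1.
Mean = 20/(20+1) = 0.952.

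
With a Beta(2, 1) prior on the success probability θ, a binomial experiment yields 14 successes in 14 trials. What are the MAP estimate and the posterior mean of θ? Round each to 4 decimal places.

θ_MAP = 1.0000, E[θ|data] = 0.9412

Posterior: Beta(2+14, 1+0) = Beta(16, 1).
Since β = 1 ≤ 1 and α > 1, the Beta density is monotone increasing on [0,1]; the mode is at 1.
Mean = 16/(16+1) = 0.9412.
The mean is pulled below the mode by the posterior's left skew.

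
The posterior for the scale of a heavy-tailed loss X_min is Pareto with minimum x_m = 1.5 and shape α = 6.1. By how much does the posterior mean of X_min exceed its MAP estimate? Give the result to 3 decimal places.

The Pareto density is strictly decreasing on [x_m, ∞), so the mode is x_m = 1.500.
Mean = α·x_m/(α−1) = 6.1·1.5/5.1 = 1.794.
Difference = 1.794 − 1.500 = 0.294.
The mean is pulled above the mode by the posterior's right skew.

0.294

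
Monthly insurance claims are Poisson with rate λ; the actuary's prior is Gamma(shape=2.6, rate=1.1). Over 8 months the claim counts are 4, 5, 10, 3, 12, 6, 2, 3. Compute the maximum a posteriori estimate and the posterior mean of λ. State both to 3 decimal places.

Σ counts = 45. Posterior: Gamma(shape = 2.6+45 = 47.6, rate = 1.1+8 = 9.1).
Mode = (α−1)/β = 46.6/9.1 = 5.121.
Mean = α/β = 47.6/9.1 = 5.231.
The mean is pulled above the mode by the posterior's right skew.

MAP: 5.121. Posterior mean: 5.231.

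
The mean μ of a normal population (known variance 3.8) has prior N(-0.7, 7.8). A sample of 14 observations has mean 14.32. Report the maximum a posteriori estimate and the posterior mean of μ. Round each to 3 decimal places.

Posterior for μ is Normal. Precision-weighted mean: (1/7.8·-0.7 + 14/3.8·14.32) / (1/7.8 + 14/3.8) = 13.815.
A Normal posterior is symmetric, so mode = mean.

MAP = 13.815, posterior mean = 13.815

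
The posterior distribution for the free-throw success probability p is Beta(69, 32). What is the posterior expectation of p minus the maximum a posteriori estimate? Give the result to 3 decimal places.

-0.004

Mode = (69−1)/(69+32−2) = 68/99 = 0.687.
Mean = 69/(69+32) = 69/101 = 0.683.
Difference = 0.683 − 0.687 = -0.004.
The posterior is left-skewed, so the mode exceeds the mean.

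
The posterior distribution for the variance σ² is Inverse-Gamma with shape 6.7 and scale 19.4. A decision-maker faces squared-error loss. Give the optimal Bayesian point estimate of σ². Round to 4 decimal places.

Mode = β/(α+1) = 19.4/7.7 = 2.5195.
Mean = β/(α−1) = 19.4/5.7 = 3.4035.
Squared-error loss ⇒ the optimal estimator is the posterior mean.

3.4035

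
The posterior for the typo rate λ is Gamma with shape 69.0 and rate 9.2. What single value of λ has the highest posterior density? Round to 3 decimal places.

7.391

Mode = (α−1)/β = 68.0/9.2 = 7.391.
Mean = α/β = 69.0/9.2 = 7.500.
This is the posterior mode — the MAP estimate.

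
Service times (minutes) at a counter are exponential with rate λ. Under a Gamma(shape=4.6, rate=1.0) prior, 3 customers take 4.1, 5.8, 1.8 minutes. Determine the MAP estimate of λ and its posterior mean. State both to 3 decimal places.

Σ times = 11.7. Posterior: Gamma(shape = 4.6+3 = 7.6, rate = 1.0+11.7 = 12.7).
Mode = (α−1)/β = 6.6/12.7 = 0.520.
Mean = α/β = 7.6/12.7 = 0.598.
The mean is pulled above the mode by the posterior's right skew.

MAP = 0.520; posterior mean = 0.598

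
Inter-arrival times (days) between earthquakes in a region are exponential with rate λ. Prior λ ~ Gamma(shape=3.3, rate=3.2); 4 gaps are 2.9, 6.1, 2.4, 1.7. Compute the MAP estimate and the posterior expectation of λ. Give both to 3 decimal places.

Σ times = 13.1. Posterior: Gamma(shape = 3.3+4 = 7.3, rate = 3.2+13.1 = 16.3).
Mode = (α−1)/β = 6.3/16.3 = 0.387.
Mean = α/β = 7.3/16.3 = 0.448.

MAP = 0.387, posterior mean = 0.448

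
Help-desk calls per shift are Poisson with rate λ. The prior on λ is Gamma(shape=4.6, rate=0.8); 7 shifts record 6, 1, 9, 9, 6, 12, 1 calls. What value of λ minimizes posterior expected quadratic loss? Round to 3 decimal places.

6.231

Σ counts = 44. Posterior: Gamma(shape = 4.6+44 = 48.6, rate = 0.8+7 = 7.8).
Mode = (α−1)/β = 47.6/7.8 = 6.103.
Mean = α/β = 48.6/7.8 = 6.231.
Quadratic loss ⇒ the optimal estimator is the posterior mean.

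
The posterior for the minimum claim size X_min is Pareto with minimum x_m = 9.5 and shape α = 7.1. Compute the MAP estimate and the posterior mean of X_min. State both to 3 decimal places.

The Pareto density is strictly decreasing on [x_m, ∞), so the mode is x_m = 9.500.
Mean = α·x_m/(α−1) = 7.1·9.5/6.1 = 11.057.
Right-skewed posterior ⇒ mode < mean.

X_min_MAP = 9.500, E[X_min|data] = 11.057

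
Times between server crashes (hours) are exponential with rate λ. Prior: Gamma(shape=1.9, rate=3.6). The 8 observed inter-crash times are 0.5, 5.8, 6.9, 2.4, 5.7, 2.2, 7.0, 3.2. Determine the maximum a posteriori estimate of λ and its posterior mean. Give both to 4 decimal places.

MAP = 0.2386, posterior mean = 0.2654

Σ times = 33.7. Posterior: Gamma(shape = 1.9+8 = 9.9, rate = 3.6+33.7 = 37.3).
Mode = (α−1)/β = 8.9/37.3 = 0.2386.
Mean = α/β = 9.9/37.3 = 0.2654.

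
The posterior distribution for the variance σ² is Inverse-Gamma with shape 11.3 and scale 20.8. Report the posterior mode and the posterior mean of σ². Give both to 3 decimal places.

posterior mode = 1.691, posterior mean = 2.019

Mode = β/(α+1) = 20.8/12.3 = 1.691.
Mean = β/(α−1) = 20.8/10.3 = 2.019.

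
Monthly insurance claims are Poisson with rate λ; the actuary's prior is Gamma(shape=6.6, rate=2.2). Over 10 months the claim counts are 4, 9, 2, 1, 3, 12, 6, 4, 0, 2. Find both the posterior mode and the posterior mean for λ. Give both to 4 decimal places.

Σ counts = 43. Posterior: Gamma(shape = 6.6+43 = 49.6, rate = 2.2+10 = 12.2).
Mode = (α−1)/β = 48.6/12.2 = 3.9836.
Mean = α/β = 49.6/12.2 = 4.0656.
Mean > mode: the posterior has a right tail.

posterior mode = 3.9836, posterior mean = 4.0656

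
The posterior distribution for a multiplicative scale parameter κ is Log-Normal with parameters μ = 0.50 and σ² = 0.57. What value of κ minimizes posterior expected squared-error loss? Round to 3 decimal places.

Mode = exp(μ − σ²) = exp(-0.07) = 0.932.
Mean = exp(μ + σ²/2) = exp(0.785) = 2.192.
Squared-error loss ⇒ the optimal estimator is the posterior mean.

2.192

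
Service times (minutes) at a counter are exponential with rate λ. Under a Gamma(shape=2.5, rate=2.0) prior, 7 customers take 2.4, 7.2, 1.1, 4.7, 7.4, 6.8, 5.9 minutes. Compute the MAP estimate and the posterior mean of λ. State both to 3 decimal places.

Σ times = 35.5. Posterior: Gamma(shape = 2.5+7 = 9.5, rate = 2.0+35.5 = 37.5).
Mode = (α−1)/β = 8.5/37.5 = 0.227.
Mean = α/β = 9.5/37.5 = 0.253.
The posterior is right-skewed, so the mean exceeds the mode.

MAP: 0.227. Posterior mean: 0.253.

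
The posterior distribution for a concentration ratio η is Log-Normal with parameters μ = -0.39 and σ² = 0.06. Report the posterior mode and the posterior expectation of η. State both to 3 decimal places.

Mode = exp(μ − σ²) = exp(-0.45) = 0.638.
Mean = exp(μ + σ²/2) = exp(-0.360) = 0.698.
The posterior is right-skewed, so the mean exceeds the mode.

MAP: 0.638. Posterior mean: 0.698.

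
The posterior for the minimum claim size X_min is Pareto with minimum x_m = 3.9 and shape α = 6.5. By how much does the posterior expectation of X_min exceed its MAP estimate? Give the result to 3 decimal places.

0.709

The Pareto density is strictly decreasing on [x_m, ∞), so the mode is x_m = 3.900.
Mean = α·x_m/(α−1) = 6.5·3.9/5.5 = 4.609.
Difference = 4.609 − 3.900 = 0.709.
The mean is pulled above the mode by the posterior's right skew.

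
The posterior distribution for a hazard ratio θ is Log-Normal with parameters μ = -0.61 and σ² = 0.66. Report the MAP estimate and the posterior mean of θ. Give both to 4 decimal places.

MAP = 0.2808; posterior mean = 0.7558

Mode = exp(μ − σ²) = exp(-1.27) = 0.2808.
Mean = exp(μ + σ²/2) = exp(-0.280) = 0.7558.
The mean is pulled above the mode by the posterior's right skew.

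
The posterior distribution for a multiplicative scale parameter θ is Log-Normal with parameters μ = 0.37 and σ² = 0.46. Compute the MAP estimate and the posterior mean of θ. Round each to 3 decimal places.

MAP = 0.914, posterior mean = 1.822

Mode = exp(μ − σ²) = exp(-0.09) = 0.914.
Mean = exp(μ + σ²/2) = exp(0.600) = 1.822.
Mean > mode: the posterior has a right tail.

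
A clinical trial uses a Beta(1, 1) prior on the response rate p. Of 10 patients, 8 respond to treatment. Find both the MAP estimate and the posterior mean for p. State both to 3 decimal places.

p_MAP = 0.800, E[p|data] = 0.750

Posterior: Beta(1+8, 1+2) = Beta(9, 3).
Mode = (9−1)/(9+3−2) = 8/10 = 0.800.
Mean = 9/(9+3) = 9/12 = 0.750.
The posterior is left-skewed, so the mode exceeds the mean.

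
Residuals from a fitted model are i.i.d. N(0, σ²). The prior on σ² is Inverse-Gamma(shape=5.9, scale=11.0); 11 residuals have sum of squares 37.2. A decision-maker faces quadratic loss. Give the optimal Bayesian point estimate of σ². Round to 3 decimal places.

Posterior: Inverse-Gamma(shape = 5.9+11/2 = 11.4, scale = 11.0+37.2/2 = 29.6).
Mode = β/(α+1) = 29.6/12.4 = 2.387.
Mean = β/(α−1) = 29.6/10.4 = 2.846.
Quadratic loss ⇒ the optimal estimator is the posterior mean.

2.846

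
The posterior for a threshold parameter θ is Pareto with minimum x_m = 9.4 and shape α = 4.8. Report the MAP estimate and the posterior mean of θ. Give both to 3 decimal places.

The Pareto density is strictly decreasing on [x_m, ∞), so the mode is x_m = 9.400.
Mean = α·x_m/(α−1) = 4.8·9.4/3.8 = 11.874.

MAP estimate = 9.400, posterior mean = 11.874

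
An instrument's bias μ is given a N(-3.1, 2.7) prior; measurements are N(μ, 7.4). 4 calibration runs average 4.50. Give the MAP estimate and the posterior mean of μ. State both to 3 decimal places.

Posterior for μ is Normal. Precision-weighted mean: (1/2.7·-3.1 + 4/7.4·4.50) / (1/2.7 + 4/7.4) = 1.410.
A Normal posterior is symmetric, so mode = mean.

MAP estimate = 1.410, posterior mean = 1.410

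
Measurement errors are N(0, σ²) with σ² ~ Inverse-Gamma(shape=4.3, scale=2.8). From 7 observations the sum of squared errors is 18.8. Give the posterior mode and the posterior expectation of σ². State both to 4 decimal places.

MAP: 1.3864. Posterior mean: 1.7941.

Posterior: Inverse-Gamma(shape = 4.3+7/2 = 7.8, scale = 2.8+18.8/2 = 12.2).
Mode = β/(α+1) = 12.2/8.8 = 1.3864.
Mean = β/(α−1) = 12.2/6.8 = 1.7941.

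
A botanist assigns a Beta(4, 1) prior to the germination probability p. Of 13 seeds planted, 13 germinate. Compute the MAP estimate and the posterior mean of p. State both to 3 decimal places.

Posterior: Beta(4+13, 1+0) = Beta(17, 1).
Since β = 1 ≤ 1 and α > 1, the Beta density is monotone increasing on [0,1]; the mode is at 1.
Mean = 17/(17+1) = 0.944.

MAP = 1.000; posterior mean = 0.944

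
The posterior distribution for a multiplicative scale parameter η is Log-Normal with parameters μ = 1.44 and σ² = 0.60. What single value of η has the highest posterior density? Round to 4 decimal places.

Mode = exp(μ − σ²) = exp(0.84) = 2.3164.
Mean = exp(μ + σ²/2) = exp(1.740) = 5.6973.
This is the posterior mode — the MAP estimate.

2.3164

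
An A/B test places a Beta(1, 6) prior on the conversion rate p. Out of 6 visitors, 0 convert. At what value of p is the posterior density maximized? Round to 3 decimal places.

Posterior: Beta(1+0, 6+6) = Beta(1, 12).
Since α = 1 ≤ 1 and β > 1, the Beta density is monotone decreasing on [0,1]; the mode is at 0.
Mean = 1/(1+12) = 0.077.
This is the posterior mode — the MAP estimate.

0.000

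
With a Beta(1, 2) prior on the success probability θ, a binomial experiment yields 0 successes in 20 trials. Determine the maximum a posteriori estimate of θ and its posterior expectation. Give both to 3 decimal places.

MAP = 0.000; posterior mean = 0.043

Posterior: Beta(1+0, 2+20) = Beta(1, 22).
Since α = 1 ≤ 1 and β > 1, the Beta density is monotone decreasing on [0,1]; the mode is at 0.
Mean = 1/(1+22) = 0.043.
Mean > mode: the posterior has a right tail.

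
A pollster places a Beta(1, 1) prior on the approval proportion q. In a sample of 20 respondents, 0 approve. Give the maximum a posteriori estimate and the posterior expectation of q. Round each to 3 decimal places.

q_MAP = 0.000, E[q|data] = 0.045

Posterior: Beta(1+0, 1+20) = Beta(1, 21).
Since α = 1 ≤ 1 and β > 1, the Beta density is monotone decreasing on [0,1]; the mode is at 0.
Mean = 1/(1+21) = 0.045.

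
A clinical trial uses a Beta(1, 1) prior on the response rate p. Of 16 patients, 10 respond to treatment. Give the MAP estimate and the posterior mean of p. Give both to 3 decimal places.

Posterior: Beta(1+10, 1+6) = Beta(11, 7).
Mode = (11−1)/(11+7−2) = 10/16 = 0.625.
Mean = 11/(11+7) = 11/18 = 0.611.

MAP = 0.625; posterior mean = 0.611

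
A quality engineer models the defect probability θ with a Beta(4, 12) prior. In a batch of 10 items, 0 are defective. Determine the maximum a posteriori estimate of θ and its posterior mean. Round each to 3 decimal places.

Posterior: Beta(4+0, 12+10) = Beta(4, 22).
Mode = (4−1)/(4+22−2) = 3/24 = 0.125.
Mean = 4/(4+22) = 4/26 = 0.154.

MAP: 0.125. Posterior mean: 0.154.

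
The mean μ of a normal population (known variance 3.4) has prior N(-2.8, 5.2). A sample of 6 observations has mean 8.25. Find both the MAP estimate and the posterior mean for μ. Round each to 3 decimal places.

MAP = 7.164; posterior mean = 7.164

Posterior for μ is Normal. Precision-weighted mean: (1/5.2·-2.8 + 6/3.4·8.25) / (1/5.2 + 6/3.4) = 7.164.
A Normal posterior is symmetric, so mode = mean.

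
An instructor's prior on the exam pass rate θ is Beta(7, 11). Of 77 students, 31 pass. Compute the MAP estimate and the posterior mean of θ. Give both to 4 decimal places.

Posterior: Beta(7+31, 11+46) = Beta(38, 57).
Mode = (38−1)/(38+57−2) = 37/93 = 0.3978.
Mean = 38/(38+57) = 38/95 = 0.4000.

MAP estimate = 0.3978, posterior mean = 0.4000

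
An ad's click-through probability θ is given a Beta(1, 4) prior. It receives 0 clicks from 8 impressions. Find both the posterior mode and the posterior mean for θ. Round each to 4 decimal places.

Posterior: Beta(1+0, 4+8) = Beta(1, 12).
Since α = 1 ≤ 1 and β > 1, the Beta density is monotone decreasing on [0,1]; the mode is at 0.
Mean = 1/(1+12) = 0.0769.
The mean is pulled above the mode by the posterior's right skew.

MAP: 0.0000. Posterior mean: 0.0769.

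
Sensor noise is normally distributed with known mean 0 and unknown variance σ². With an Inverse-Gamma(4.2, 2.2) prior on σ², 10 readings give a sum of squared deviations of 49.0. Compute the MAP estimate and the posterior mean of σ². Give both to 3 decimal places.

Posterior: Inverse-Gamma(shape = 4.2+10/2 = 9.2, scale = 2.2+49.0/2 = 26.7).
Mode = β/(α+1) = 26.7/10.2 = 2.618.
Mean = β/(α−1) = 26.7/8.2 = 3.256.
Mean > mode: the posterior has a right tail.

MAP estimate = 2.618, posterior mean = 3.256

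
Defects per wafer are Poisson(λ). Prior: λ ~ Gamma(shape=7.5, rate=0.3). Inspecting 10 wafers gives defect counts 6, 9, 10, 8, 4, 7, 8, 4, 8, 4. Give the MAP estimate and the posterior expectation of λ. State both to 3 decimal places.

Σ counts = 68. Posterior: Gamma(shape = 7.5+68 = 75.5, rate = 0.3+10 = 10.3).
Mode = (α−1)/β = 74.5/10.3 = 7.233.
Mean = α/β = 75.5/10.3 = 7.330.
The mean is pulled above the mode by the posterior's right skew.

MAP = 7.233, posterior mean = 7.330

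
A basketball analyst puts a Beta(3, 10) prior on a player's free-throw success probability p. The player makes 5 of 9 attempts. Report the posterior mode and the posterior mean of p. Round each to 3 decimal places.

Posterior: Beta(3+5, 10+4) = Beta(8, 14).
Mode = (8−1)/(8+14−2) = 7/20 = 0.350.
Mean = 8/(8+14) = 8/22 = 0.364.

posterior mode = 0.350, posterior mean = 0.364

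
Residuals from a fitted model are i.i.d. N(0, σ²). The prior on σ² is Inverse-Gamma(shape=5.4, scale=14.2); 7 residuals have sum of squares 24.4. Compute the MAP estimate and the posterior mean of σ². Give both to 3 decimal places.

Posterior: Inverse-Gamma(shape = 5.4+7/2 = 8.9, scale = 14.2+24.4/2 = 26.4).
Mode = β/(α+1) = 26.4/9.9 = 2.667.
Mean = β/(α−1) = 26.4/7.9 = 3.342.

σ²_MAP = 2.667, E[σ²|data] = 3.342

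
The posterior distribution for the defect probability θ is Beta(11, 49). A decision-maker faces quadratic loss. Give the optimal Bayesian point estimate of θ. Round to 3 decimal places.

0.183

Mode = (11−1)/(11+49−2) = 10/58 = 0.172.
Mean = 11/(11+49) = 11/60 = 0.183.
Quadratic loss ⇒ the optimal estimator is the posterior mean.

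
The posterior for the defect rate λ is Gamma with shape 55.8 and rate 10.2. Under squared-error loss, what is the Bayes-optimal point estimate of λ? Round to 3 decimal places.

Mode = (α−1)/β = 54.8/10.2 = 5.373.
Mean = α/β = 55.8/10.2 = 5.471.
Squared-error loss ⇒ the optimal estimator is the posterior mean.

5.471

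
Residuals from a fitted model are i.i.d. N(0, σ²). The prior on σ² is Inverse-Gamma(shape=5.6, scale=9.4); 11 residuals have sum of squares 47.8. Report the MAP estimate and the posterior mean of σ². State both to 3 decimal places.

MAP = 2.752; posterior mean = 3.297

Posterior: Inverse-Gamma(shape = 5.6+11/2 = 11.1, scale = 9.4+47.8/2 = 33.3).
Mode = β/(α+1) = 33.3/12.1 = 2.752.
Mean = β/(α−1) = 33.3/10.1 = 3.297.
Right-skewed posterior ⇒ mode < mean.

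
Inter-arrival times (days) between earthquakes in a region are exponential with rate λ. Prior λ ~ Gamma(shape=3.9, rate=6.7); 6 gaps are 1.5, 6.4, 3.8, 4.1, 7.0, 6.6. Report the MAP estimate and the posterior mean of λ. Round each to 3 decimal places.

Σ times = 29.4. Posterior: Gamma(shape = 3.9+6 = 9.9, rate = 6.7+29.4 = 36.1).
Mode = (α−1)/β = 8.9/36.1 = 0.247.
Mean = α/β = 9.9/36.1 = 0.274.

MAP: 0.247. Posterior mean: 0.274.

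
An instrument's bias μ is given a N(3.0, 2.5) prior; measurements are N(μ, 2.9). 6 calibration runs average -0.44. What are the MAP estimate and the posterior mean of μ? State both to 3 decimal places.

Posterior for μ is Normal. Precision-weighted mean: (1/2.5·3.0 + 6/2.9·-0.44) / (1/2.5 + 6/2.9) = 0.117.
A Normal posterior is symmetric, so mode = mean.

MAP estimate = 0.117, posterior mean = 0.117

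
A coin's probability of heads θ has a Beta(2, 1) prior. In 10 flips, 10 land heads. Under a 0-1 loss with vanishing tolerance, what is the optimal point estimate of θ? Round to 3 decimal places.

1.000

Posterior: Beta(2+10, 1+0) = Beta(12, 1).
Since β = 1 ≤ 1 and α > 1, the Beta density is monotone increasing on [0,1]; the mode is at 1.
Mean = 12/(12+1) = 0.923.
This is the posterior mode — the MAP estimate.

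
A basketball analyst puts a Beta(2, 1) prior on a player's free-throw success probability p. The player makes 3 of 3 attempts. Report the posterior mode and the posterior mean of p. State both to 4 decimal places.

MAP = 1.0000; posterior mean = 0.8333

Posterior: Beta(2+3, 1+0) = Beta(5, 1).
Since β = 1 ≤ 1 and α > 1, the Beta density is monotone increasing on [0,1]; the mode is at 1.
Mean = 5/(5+1) = 0.8333.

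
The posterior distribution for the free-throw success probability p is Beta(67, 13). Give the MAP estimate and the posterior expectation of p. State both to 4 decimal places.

MAP = 0.8462; posterior mean = 0.8375

Mode = (67−1)/(67+13−2) = 66/78 = 0.8462.
Mean = 67/(67+13) = 67/80 = 0.8375.
The posterior is left-skewed, so the mode exceeds the mean.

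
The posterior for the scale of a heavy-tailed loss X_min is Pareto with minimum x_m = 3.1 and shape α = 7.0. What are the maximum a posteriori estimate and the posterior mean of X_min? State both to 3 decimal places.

The Pareto density is strictly decreasing on [x_m, ∞), so the mode is x_m = 3.100.
Mean = α·x_m/(α−1) = 7.0·3.1/6.0 = 3.617.

MAP: 3.100. Posterior mean: 3.617.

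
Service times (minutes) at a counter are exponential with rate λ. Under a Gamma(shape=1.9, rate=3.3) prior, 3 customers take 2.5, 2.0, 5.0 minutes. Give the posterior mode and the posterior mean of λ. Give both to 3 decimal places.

posterior mode = 0.305, posterior mean = 0.383

Σ times = 9.5. Posterior: Gamma(shape = 1.9+3 = 4.9, rate = 3.3+9.5 = 12.8).
Mode = (α−1)/β = 3.9/12.8 = 0.305.
Mean = α/β = 4.9/12.8 = 0.383.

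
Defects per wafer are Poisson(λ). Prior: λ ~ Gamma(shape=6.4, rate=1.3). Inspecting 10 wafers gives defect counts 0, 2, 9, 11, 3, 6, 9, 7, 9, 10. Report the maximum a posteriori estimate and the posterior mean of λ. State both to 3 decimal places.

MAP: 6.319. Posterior mean: 6.407.

Σ counts = 66. Posterior: Gamma(shape = 6.4+66 = 72.4, rate = 1.3+10 = 11.3).
Mode = (α−1)/β = 71.4/11.3 = 6.319.
Mean = α/β = 72.4/11.3 = 6.407.
Right-skewed posterior ⇒ mode < mean.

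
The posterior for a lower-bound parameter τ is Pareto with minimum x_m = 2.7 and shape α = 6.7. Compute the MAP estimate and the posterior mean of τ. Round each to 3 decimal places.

MAP: 2.700. Posterior mean: 3.174.

The Pareto density is strictly decreasing on [x_m, ∞), so the mode is x_m = 2.700.
Mean = α·x_m/(α−1) = 6.7·2.7/5.7 = 3.174.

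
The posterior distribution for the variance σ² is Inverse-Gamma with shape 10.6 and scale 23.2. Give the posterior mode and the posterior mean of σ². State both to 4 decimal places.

MAP = 2.0000, posterior mean = 2.4167

Mode = β/(α+1) = 23.2/11.6 = 2.0000.
Mean = β/(α−1) = 23.2/9.6 = 2.4167.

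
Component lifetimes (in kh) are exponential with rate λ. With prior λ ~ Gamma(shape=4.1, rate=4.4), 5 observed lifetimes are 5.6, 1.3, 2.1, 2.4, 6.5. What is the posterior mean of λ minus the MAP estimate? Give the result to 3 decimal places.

Σ times = 17.9. Posterior: Gamma(shape = 4.1+5 = 9.1, rate = 4.4+17.9 = 22.3).
Mode = (α−1)/β = 8.1/22.3 = 0.363.
Mean = α/β = 9.1/22.3 = 0.408.
Difference = 0.408 − 0.363 = 0.045.

0.045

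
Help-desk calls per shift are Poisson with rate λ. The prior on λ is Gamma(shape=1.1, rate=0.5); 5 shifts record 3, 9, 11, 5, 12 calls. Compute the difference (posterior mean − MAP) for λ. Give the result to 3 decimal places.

Σ counts = 40. Posterior: Gamma(shape = 1.1+40 = 41.1, rate = 0.5+5 = 5.5).
Mode = (α−1)/β = 40.1/5.5 = 7.291.
Mean = α/β = 41.1/5.5 = 7.473.
Difference = 7.473 − 7.291 = 0.182.

0.182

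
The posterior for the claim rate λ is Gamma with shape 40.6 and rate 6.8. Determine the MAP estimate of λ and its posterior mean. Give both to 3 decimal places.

Mode = (α−1)/β = 39.6/6.8 = 5.824.
Mean = α/β = 40.6/6.8 = 5.971.
The mean is pulled above the mode by the posterior's right skew.

MAP: 5.824. Posterior mean: 5.971.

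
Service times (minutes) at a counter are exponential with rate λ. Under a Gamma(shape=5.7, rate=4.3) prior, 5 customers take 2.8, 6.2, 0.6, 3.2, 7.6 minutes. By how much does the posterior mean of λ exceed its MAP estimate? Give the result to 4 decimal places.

0.0405

Σ times = 20.4. Posterior: Gamma(shape = 5.7+5 = 10.7, rate = 4.3+20.4 = 24.7).
Mode = (α−1)/β = 9.7/24.7 = 0.3927.
Mean = α/β = 10.7/24.7 = 0.4332.
Difference = 0.4332 − 0.3927 = 0.0405.
The posterior is right-skewed, so the mean exceeds the mode.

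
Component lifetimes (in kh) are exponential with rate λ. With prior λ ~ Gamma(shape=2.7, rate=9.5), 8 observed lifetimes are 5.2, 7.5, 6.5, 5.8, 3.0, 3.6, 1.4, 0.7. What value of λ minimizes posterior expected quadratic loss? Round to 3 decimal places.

0.248

Σ times = 33.7. Posterior: Gamma(shape = 2.7+8 = 10.7, rate = 9.5+33.7 = 43.2).
Mode = (α−1)/β = 9.7/43.2 = 0.225.
Mean = α/β = 10.7/43.2 = 0.248.
Quadratic loss ⇒ the optimal estimator is the posterior mean.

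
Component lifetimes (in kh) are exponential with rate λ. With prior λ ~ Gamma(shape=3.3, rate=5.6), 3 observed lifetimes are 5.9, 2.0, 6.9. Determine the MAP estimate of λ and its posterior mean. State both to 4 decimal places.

Σ times = 14.8. Posterior: Gamma(shape = 3.3+3 = 6.3, rate = 5.6+14.8 = 20.4).
Mode = (α−1)/β = 5.3/20.4 = 0.2598.
Mean = α/β = 6.3/20.4 = 0.3088.

λ_MAP = 0.2598, E[λ|data] = 0.3088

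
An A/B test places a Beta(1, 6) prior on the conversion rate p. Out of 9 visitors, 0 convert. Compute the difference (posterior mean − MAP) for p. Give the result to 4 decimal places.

Posterior: Beta(1+0, 6+9) = Beta(1, 15).
Since α = 1 ≤ 1 and β > 1, the Beta density is monotone decreasing on [0,1]; the mode is at 0.
Mean = 1/(1+15) = 0.0625.
Difference = 0.0625 − 0.0000 = 0.0625.
Right-skewed posterior ⇒ mode < mean.

0.0625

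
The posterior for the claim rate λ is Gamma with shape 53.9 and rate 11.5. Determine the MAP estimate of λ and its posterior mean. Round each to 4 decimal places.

λ_MAP = 4.6000, E[λ|data] = 4.6870

Mode = (α−1)/β = 52.9/11.5 = 4.6000.
Mean = α/β = 53.9/11.5 = 4.6870.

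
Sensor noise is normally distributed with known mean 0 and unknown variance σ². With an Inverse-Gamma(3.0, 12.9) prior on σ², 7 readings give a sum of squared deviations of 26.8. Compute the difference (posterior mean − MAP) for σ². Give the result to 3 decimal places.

Posterior: Inverse-Gamma(shape = 3.0+7/2 = 6.5, scale = 12.9+26.8/2 = 26.3).
Mode = β/(α+1) = 26.3/7.5 = 3.507.
Mean = β/(α−1) = 26.3/5.5 = 4.782.
Difference = 4.782 − 3.507 = 1.275.

1.275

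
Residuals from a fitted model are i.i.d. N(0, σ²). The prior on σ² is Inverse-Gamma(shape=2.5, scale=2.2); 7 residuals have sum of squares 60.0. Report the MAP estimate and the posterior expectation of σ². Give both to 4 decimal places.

MAP = 4.6000; posterior mean = 6.4400

Posterior: Inverse-Gamma(shape = 2.5+7/2 = 6.0, scale = 2.2+60.0/2 = 32.2).
Mode = β/(α+1) = 32.2/7.0 = 4.6000.
Mean = β/(α−1) = 32.2/5.0 = 6.4400.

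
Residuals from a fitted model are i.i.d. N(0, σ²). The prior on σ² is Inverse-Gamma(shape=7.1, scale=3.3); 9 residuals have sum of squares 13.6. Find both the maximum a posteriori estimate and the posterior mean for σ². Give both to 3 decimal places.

Posterior: Inverse-Gamma(shape = 7.1+9/2 = 11.6, scale = 3.3+13.6/2 = 10.1).
Mode = β/(α+1) = 10.1/12.6 = 0.802.
Mean = β/(α−1) = 10.1/10.6 = 0.953.

maximum a posteriori estimate = 0.802, posterior mean = 0.953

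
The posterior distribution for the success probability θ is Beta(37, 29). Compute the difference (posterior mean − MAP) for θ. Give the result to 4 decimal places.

-0.0019

Mode = (37−1)/(37+29−2) = 36/64 = 0.5625.
Mean = 37/(37+29) = 37/66 = 0.5606.
Difference = 0.5606 − 0.5625 = -0.0019.
The posterior is left-skewed, so the mode exceeds the mean.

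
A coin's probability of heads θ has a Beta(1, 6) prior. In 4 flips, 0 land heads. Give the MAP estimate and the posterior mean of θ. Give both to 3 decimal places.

Posterior: Beta(1+0, 6+4) = Beta(1, 10).
Since α = 1 ≤ 1 and β > 1, the Beta density is monotone decreasing on [0,1]; the mode is at 0.
Mean = 1/(1+10) = 0.091.

MAP: 0.000. Posterior mean: 0.091.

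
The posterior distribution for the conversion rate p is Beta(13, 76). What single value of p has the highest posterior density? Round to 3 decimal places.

Mode = (13−1)/(13+76−2) = 12/87 = 0.138.
Mean = 13/(13+76) = 13/89 = 0.146.
This is the posterior mode — the MAP estimate.

0.138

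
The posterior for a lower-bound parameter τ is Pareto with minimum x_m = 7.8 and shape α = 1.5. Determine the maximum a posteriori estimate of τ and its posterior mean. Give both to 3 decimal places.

maximum a posteriori estimate = 7.800, posterior mean = 23.400

The Pareto density is strictly decreasing on [x_m, ∞), so the mode is x_m = 7.800.
Mean = α·x_m/(α−1) = 1.5·7.8/0.5 = 23.400.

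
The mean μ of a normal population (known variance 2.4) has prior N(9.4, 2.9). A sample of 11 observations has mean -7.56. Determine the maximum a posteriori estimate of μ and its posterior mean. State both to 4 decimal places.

Posterior for μ is Normal. Precision-weighted mean: (1/2.9·9.4 + 11/2.4·-7.56) / (1/2.9 + 11/2.4) = -6.3733.
A Normal posterior is symmetric, so mode = mean.

μ_MAP = -6.3733, E[μ|data] = -6.3733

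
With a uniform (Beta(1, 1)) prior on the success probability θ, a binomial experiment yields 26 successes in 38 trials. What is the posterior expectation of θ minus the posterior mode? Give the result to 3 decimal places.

-0.009

Posterior: Beta(1+26, 1+12) = Beta(27, 13).
Mode = (27−1)/(27+13−2) = 26/38 = 0.684.
With a flat prior the MAP equals the MLE, 26/38.
Mean = 27/(27+13) = 27/40 = 0.675.
Difference = 0.675 − 0.684 = -0.009.
Left-skewed posterior ⇒ mean < mode.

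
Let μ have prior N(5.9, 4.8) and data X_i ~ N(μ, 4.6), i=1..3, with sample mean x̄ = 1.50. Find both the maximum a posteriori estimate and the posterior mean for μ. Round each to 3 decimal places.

MAP = 2.565; posterior mean = 2.565

Posterior for μ is Normal. Precision-weighted mean: (1/4.8·5.9 + 3/4.6·1.50) / (1/4.8 + 3/4.6) = 2.565.
A Normal posterior is symmetric, so mode = mean.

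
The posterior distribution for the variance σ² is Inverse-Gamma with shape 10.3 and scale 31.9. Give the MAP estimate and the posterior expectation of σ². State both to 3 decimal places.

Mode = β/(α+1) = 31.9/11.3 = 2.823.
Mean = β/(α−1) = 31.9/9.3 = 3.430.

MAP estimate = 2.823, posterior expectation = 3.430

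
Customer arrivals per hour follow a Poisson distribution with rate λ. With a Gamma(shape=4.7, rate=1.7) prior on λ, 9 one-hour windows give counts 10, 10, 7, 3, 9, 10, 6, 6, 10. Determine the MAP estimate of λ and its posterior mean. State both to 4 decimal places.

λ_MAP = 6.9813, E[λ|data] = 7.0748

Σ counts = 71. Posterior: Gamma(shape = 4.7+71 = 75.7, rate = 1.7+9 = 10.7).
Mode = (α−1)/β = 74.7/10.7 = 6.9813.
Mean = α/β = 75.7/10.7 = 7.0748.
Mean > mode: the posterior has a right tail.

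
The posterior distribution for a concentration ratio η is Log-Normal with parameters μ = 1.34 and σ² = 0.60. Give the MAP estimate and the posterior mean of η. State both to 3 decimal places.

Mode = exp(μ − σ²) = exp(0.74) = 2.096.
Mean = exp(μ + σ²/2) = exp(1.640) = 5.155.
The mean is pulled above the mode by the posterior's right skew.

MAP: 2.096. Posterior mean: 5.155.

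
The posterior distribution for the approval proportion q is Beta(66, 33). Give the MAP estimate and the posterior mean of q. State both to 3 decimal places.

MAP = 0.670, posterior mean = 0.667

Mode = (66−1)/(66+33−2) = 65/97 = 0.670.
Mean = 66/(66+33) = 66/99 = 0.667.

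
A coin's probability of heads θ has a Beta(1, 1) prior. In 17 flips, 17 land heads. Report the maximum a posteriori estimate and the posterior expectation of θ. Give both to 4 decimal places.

MAP: 1.0000. Posterior mean: 0.9474.

Posterior: Beta(1+17, 1+0) = Beta(18, 1).
Since β = 1 ≤ 1 and α > 1, the Beta density is monotone increasing on [0,1]; the mode is at 1.
Mean = 18/(18+1) = 0.9474.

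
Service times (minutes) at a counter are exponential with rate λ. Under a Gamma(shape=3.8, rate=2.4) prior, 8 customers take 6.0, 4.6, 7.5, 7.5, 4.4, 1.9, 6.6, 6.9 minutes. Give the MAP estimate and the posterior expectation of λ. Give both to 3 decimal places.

Σ times = 45.4. Posterior: Gamma(shape = 3.8+8 = 11.8, rate = 2.4+45.4 = 47.8).
Mode = (α−1)/β = 10.8/47.8 = 0.226.
Mean = α/β = 11.8/47.8 = 0.247.

MAP = 0.226, posterior mean = 0.247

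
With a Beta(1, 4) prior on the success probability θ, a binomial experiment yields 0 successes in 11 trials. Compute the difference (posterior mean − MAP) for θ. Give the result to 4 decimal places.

Posterior: Beta(1+0, 4+11) = Beta(1, 15).
Since α = 1 ≤ 1 and β > 1, the Beta density is monotone decreasing on [0,1]; the mode is at 0.
Mean = 1/(1+15) = 0.0625.
Difference = 0.0625 − 0.0000 = 0.0625.

0.0625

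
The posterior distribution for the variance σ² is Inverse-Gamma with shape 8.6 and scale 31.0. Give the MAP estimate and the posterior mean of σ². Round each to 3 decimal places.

Mode = β/(α+1) = 31.0/9.6 = 3.229.
Mean = β/(α−1) = 31.0/7.6 = 4.079.

MAP: 3.229. Posterior mean: 4.079.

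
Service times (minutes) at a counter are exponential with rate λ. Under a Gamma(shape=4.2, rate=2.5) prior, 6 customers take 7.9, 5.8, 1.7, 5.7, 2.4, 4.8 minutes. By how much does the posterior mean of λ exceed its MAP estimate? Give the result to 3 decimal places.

Σ times = 28.3. Posterior: Gamma(shape = 4.2+6 = 10.2, rate = 2.5+28.3 = 30.8).
Mode = (α−1)/β = 9.2/30.8 = 0.299.
Mean = α/β = 10.2/30.8 = 0.331.
Difference = 0.331 − 0.299 = 0.032.
The posterior is right-skewed, so the mean exceeds the mode.

0.032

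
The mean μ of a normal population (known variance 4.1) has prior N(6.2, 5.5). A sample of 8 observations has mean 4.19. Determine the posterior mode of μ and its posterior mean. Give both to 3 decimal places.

MAP = 4.361, posterior mean = 4.361

Posterior for μ is Normal. Precision-weighted mean: (1/5.5·6.2 + 8/4.1·4.19) / (1/5.5 + 8/4.1) = 4.361.
A Normal posterior is symmetric, so mode = mean.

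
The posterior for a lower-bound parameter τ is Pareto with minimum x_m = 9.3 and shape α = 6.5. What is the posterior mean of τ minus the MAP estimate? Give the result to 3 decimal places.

1.691

The Pareto density is strictly decreasing on [x_m, ∞), so the mode is x_m = 9.300.
Mean = α·x_m/(α−1) = 6.5·9.3/5.5 = 10.991.
Difference = 10.991 − 9.300 = 1.691.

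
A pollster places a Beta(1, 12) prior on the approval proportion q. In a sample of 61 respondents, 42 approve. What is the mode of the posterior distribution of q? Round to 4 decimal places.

0.5833

Posterior: Beta(1+42, 12+19) = Beta(43, 31).
Mode = (43−1)/(43+31−2) = 42/72 = 0.5833.
Mean = 43/(43+31) = 43/74 = 0.5811.
This is the posterior mode — the MAP estimate.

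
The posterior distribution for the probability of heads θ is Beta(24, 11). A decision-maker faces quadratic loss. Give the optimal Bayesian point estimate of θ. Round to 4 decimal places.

Mode = (24−1)/(24+11−2) = 23/33 = 0.6970.
Mean = 24/(24+11) = 24/35 = 0.6857.
Quadratic loss ⇒ the optimal estimator is the posterior mean.

0.6857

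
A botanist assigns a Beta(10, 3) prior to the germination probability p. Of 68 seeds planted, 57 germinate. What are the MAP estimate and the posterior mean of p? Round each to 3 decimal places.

MAP estimate = 0.835, posterior mean = 0.827

Posterior: Beta(10+57, 3+11) = Beta(67, 14).
Mode = (67−1)/(67+14−2) = 66/79 = 0.835.
Mean = 67/(67+14) = 67/81 = 0.827.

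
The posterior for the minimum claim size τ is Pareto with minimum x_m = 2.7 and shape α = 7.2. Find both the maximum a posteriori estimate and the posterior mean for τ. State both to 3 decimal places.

MAP: 2.700. Posterior mean: 3.135.

The Pareto density is strictly decreasing on [x_m, ∞), so the mode is x_m = 2.700.
Mean = α·x_m/(α−1) = 7.2·2.7/6.2 = 3.135.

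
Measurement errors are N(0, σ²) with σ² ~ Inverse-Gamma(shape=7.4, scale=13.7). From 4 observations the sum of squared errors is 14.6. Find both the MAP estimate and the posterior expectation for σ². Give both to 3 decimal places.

Posterior: Inverse-Gamma(shape = 7.4+4/2 = 9.4, scale = 13.7+14.6/2 = 21.0).
Mode = β/(α+1) = 21.0/10.4 = 2.019.
Mean = β/(α−1) = 21.0/8.4 = 2.500.

MAP: 2.019. Posterior mean: 2.500.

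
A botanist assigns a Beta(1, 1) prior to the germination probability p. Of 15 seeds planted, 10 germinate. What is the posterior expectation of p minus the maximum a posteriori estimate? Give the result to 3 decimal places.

-0.020

Posterior: Beta(1+10, 1+5) = Beta(11, 6).
Mode = (11−1)/(11+6−2) = 10/15 = 0.667.
With a flat prior the MAP equals the MLE, 10/15.
Mean = 11/(11+6) = 11/17 = 0.647.
Difference = 0.647 − 0.667 = -0.020.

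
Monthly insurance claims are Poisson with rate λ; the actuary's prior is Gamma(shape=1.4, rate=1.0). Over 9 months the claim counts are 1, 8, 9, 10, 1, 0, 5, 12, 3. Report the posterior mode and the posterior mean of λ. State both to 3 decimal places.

MAP = 4.940, posterior mean = 5.040

Σ counts = 49. Posterior: Gamma(shape = 1.4+49 = 50.4, rate = 1.0+9 = 10.0).
Mode = (α−1)/β = 49.4/10.0 = 4.940.
Mean = α/β = 50.4/10.0 = 5.040.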